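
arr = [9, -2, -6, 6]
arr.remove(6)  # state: [9, -2, -6]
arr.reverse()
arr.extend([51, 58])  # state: [-6, -2, 9, 51, 58]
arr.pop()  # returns 58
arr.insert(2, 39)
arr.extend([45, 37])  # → [-6, -2, 39, 9, 51, 45, 37]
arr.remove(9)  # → [-6, -2, 39, 51, 45, 37]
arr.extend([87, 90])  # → [-6, -2, 39, 51, 45, 37, 87, 90]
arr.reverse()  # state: [90, 87, 37, 45, 51, 39, -2, -6]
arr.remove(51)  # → [90, 87, 37, 45, 39, -2, -6]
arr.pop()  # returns -6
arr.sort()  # [-2, 37, 39, 45, 87, 90]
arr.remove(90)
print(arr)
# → [-2, 37, 39, 45, 87]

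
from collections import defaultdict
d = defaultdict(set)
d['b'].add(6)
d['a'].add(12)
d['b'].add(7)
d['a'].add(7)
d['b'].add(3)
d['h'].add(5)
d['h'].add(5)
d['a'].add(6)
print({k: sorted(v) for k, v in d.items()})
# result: {'b': [3, 6, 7], 'a': [6, 7, 12], 'h': [5]}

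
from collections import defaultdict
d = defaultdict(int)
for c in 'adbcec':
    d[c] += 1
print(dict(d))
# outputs {'a': 1, 'd': 1, 'b': 1, 'c': 2, 'e': 1}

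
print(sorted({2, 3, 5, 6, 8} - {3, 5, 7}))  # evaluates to [2, 6, 8]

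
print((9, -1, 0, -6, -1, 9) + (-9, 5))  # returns (9, -1, 0, -6, -1, 9, -9, 5)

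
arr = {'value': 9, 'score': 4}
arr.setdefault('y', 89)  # 89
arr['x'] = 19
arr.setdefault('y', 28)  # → 89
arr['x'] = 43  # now {'value': 9, 'score': 4, 'y': 89, 'x': 43}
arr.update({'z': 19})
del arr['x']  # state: {'value': 9, 'score': 4, 'y': 89, 'z': 19}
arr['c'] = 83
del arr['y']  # {'value': 9, 'score': 4, 'z': 19, 'c': 83}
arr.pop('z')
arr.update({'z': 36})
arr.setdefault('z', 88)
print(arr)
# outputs {'value': 9, 'score': 4, 'c': 83, 'z': 36}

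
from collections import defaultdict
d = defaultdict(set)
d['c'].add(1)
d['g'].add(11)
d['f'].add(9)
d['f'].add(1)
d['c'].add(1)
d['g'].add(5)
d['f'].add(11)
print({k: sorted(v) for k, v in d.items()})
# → {'c': [1], 'g': [5, 11], 'f': [1, 9, 11]}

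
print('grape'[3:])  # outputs pe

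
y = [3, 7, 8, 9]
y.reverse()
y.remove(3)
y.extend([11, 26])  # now [9, 8, 7, 11, 26]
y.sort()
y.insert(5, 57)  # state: [7, 8, 9, 11, 26, 57]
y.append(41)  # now [7, 8, 9, 11, 26, 57, 41]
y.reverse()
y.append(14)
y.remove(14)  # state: [41, 57, 26, 11, 9, 8, 7]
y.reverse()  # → [7, 8, 9, 11, 26, 57, 41]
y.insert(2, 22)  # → [7, 8, 22, 9, 11, 26, 57, 41]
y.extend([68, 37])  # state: [7, 8, 22, 9, 11, 26, 57, 41, 68, 37]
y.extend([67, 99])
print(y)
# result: [7, 8, 22, 9, 11, 26, 57, 41, 68, 37, 67, 99]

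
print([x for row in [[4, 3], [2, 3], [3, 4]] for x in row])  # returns [4, 3, 2, 3, 3, 4]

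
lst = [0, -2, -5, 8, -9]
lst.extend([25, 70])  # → [0, -2, -5, 8, -9, 25, 70]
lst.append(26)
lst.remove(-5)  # [0, -2, 8, -9, 25, 70, 26]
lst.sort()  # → [-9, -2, 0, 8, 25, 26, 70]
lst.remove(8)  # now [-9, -2, 0, 25, 26, 70]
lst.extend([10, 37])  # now [-9, -2, 0, 25, 26, 70, 10, 37]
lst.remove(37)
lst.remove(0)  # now [-9, -2, 25, 26, 70, 10]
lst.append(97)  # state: [-9, -2, 25, 26, 70, 10, 97]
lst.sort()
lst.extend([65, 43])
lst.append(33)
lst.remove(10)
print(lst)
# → [-9, -2, 25, 26, 70, 97, 65, 43, 33]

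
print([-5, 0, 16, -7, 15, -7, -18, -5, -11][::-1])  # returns [-11, -5, -18, -7, 15, -7, 16, 0, -5]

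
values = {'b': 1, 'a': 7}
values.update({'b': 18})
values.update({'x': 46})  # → {'b': 18, 'a': 7, 'x': 46}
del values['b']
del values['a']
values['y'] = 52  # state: {'x': 46, 'y': 52}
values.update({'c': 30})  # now {'x': 46, 'y': 52, 'c': 30}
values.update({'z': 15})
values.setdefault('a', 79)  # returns 79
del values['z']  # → {'x': 46, 'y': 52, 'c': 30, 'a': 79}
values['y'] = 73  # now {'x': 46, 'y': 73, 'c': 30, 'a': 79}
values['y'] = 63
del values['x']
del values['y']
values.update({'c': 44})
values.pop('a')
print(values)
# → {'c': 44}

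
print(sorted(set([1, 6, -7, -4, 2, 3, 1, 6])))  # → [-7, -4, 1, 2, 3, 6]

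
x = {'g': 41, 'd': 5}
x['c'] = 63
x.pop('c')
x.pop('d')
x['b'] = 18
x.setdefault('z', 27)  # 27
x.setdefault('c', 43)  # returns 43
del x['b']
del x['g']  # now {'z': 27, 'c': 43}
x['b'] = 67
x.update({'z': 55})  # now {'z': 55, 'c': 43, 'b': 67}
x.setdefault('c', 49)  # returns 43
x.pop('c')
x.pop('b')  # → 67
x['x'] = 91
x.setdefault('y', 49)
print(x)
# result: {'z': 55, 'x': 91, 'y': 49}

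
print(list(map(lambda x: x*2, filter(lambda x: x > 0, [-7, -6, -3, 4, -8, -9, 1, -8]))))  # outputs [8, 2]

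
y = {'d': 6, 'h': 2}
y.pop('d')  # 6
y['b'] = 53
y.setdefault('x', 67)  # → 67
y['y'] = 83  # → {'h': 2, 'b': 53, 'x': 67, 'y': 83}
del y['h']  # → {'b': 53, 'x': 67, 'y': 83}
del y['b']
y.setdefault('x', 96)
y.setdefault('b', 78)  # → 78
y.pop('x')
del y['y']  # {'b': 78}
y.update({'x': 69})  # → {'b': 78, 'x': 69}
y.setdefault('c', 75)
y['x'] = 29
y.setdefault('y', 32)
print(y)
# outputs {'b': 78, 'x': 29, 'c': 75, 'y': 32}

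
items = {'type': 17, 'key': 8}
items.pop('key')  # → 8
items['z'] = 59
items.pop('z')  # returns 59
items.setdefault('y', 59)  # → 59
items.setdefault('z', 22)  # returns 22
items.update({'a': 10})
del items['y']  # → {'type': 17, 'z': 22, 'a': 10}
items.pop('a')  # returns 10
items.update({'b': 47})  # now {'type': 17, 'z': 22, 'b': 47}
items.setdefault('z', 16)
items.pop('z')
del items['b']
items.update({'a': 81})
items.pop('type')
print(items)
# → {'a': 81}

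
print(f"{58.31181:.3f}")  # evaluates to 58.312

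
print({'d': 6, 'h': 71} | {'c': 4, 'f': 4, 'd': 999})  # {'d': 999, 'h': 71, 'c': 4, 'f': 4}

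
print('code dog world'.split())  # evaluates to ['code', 'dog', 'world']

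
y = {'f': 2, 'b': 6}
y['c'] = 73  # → {'f': 2, 'b': 6, 'c': 73}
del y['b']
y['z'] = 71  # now {'f': 2, 'c': 73, 'z': 71}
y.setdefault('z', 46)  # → 71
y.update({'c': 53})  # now {'f': 2, 'c': 53, 'z': 71}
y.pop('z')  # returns 71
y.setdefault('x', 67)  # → 67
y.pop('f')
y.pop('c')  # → 53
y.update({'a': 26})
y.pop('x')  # 67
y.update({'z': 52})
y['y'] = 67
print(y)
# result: {'a': 26, 'z': 52, 'y': 67}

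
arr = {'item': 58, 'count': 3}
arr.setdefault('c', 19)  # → 19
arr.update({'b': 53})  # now {'item': 58, 'count': 3, 'c': 19, 'b': 53}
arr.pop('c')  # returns 19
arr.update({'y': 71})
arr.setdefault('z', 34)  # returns 34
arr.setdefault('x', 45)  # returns 45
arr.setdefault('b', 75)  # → 53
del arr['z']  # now {'item': 58, 'count': 3, 'b': 53, 'y': 71, 'x': 45}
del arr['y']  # {'item': 58, 'count': 3, 'b': 53, 'x': 45}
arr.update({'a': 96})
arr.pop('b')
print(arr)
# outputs {'item': 58, 'count': 3, 'x': 45, 'a': 96}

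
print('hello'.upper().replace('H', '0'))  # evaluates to 0ELLO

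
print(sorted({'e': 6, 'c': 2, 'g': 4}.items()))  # [('c', 2), ('e', 6), ('g', 4)]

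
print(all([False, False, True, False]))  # False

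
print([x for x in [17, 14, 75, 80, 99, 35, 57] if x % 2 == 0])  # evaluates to [14, 80]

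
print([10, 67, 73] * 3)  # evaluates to [10, 67, 73, 10, 67, 73, 10, 67, 73]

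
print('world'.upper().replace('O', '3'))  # W3RLD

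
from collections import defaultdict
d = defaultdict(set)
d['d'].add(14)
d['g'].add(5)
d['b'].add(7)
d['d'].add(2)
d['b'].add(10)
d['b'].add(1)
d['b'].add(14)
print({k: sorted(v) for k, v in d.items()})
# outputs {'d': [2, 14], 'g': [5], 'b': [1, 7, 10, 14]}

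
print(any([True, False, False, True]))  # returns True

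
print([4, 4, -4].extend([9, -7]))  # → None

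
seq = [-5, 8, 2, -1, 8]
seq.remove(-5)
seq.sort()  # [-1, 2, 8, 8]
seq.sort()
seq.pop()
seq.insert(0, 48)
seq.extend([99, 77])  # [48, -1, 2, 8, 99, 77]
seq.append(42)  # [48, -1, 2, 8, 99, 77, 42]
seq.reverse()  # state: [42, 77, 99, 8, 2, -1, 48]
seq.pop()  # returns 48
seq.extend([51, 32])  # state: [42, 77, 99, 8, 2, -1, 51, 32]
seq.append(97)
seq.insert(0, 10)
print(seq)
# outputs [10, 42, 77, 99, 8, 2, -1, 51, 32, 97]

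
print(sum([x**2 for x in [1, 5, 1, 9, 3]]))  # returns 117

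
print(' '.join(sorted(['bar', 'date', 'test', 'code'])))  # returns bar code date test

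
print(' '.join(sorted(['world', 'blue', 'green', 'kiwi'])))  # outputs blue green kiwi world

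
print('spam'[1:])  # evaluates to pam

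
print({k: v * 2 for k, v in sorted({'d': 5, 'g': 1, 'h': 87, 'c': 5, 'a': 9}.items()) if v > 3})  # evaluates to {'a': 18, 'c': 10, 'd': 10, 'h': 174}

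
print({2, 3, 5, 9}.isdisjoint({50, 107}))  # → True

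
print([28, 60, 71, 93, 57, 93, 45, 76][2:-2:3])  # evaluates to [71, 93]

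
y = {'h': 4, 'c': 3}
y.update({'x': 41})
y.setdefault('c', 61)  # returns 3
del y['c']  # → {'h': 4, 'x': 41}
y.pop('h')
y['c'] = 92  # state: {'x': 41, 'c': 92}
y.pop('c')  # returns 92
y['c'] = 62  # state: {'x': 41, 'c': 62}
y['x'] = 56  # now {'x': 56, 'c': 62}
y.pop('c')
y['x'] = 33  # {'x': 33}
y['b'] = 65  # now {'x': 33, 'b': 65}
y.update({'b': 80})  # {'x': 33, 'b': 80}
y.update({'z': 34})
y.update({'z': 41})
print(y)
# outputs {'x': 33, 'b': 80, 'z': 41}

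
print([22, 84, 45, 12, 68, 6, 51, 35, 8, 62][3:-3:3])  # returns [12, 51]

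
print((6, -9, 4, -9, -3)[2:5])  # (4, -9, -3)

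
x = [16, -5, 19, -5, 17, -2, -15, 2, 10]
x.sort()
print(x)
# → [-15, -5, -5, -2, 2, 10, 16, 17, 19]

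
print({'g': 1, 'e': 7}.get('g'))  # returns 1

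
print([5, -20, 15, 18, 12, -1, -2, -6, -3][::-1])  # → [-3, -6, -2, -1, 12, 18, 15, -20, 5]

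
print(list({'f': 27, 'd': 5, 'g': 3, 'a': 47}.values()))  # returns [27, 5, 3, 47]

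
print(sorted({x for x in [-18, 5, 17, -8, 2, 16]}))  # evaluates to [-18, -8, 2, 5, 16, 17]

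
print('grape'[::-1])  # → eparg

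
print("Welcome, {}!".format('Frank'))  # Welcome, Frank!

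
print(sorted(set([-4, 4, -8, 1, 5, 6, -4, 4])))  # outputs [-8, -4, 1, 4, 5, 6]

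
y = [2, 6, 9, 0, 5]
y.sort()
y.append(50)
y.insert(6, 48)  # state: [0, 2, 5, 6, 9, 50, 48]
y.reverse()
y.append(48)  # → [48, 50, 9, 6, 5, 2, 0, 48]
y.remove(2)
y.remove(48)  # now [50, 9, 6, 5, 0, 48]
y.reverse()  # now [48, 0, 5, 6, 9, 50]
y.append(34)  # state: [48, 0, 5, 6, 9, 50, 34]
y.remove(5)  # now [48, 0, 6, 9, 50, 34]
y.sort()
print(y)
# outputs [0, 6, 9, 34, 48, 50]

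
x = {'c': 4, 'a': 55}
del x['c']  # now {'a': 55}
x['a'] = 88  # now {'a': 88}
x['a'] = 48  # {'a': 48}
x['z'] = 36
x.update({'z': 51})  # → {'a': 48, 'z': 51}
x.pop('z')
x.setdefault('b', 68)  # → 68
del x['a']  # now {'b': 68}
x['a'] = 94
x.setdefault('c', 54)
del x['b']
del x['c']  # {'a': 94}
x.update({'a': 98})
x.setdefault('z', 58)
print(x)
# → {'a': 98, 'z': 58}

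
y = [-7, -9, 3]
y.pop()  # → 3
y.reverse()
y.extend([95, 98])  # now [-9, -7, 95, 98]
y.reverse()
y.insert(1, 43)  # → [98, 43, 95, -7, -9]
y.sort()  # [-9, -7, 43, 95, 98]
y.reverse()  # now [98, 95, 43, -7, -9]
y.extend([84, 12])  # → [98, 95, 43, -7, -9, 84, 12]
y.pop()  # 12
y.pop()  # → 84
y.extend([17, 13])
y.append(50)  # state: [98, 95, 43, -7, -9, 17, 13, 50]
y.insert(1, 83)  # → [98, 83, 95, 43, -7, -9, 17, 13, 50]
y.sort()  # [-9, -7, 13, 17, 43, 50, 83, 95, 98]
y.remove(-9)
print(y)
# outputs [-7, 13, 17, 43, 50, 83, 95, 98]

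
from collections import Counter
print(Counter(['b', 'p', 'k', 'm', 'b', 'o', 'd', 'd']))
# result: Counter({'b': 2, 'd': 2, 'p': 1, 'k': 1, 'm': 1, 'o': 1})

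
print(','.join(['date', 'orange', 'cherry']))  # date,orange,cherry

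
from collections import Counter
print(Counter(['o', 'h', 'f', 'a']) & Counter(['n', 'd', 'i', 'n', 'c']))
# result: Counter()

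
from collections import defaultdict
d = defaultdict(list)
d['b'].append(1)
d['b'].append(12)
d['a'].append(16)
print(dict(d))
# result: {'b': [1, 12], 'a': [16]}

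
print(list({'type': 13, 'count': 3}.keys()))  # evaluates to ['type', 'count']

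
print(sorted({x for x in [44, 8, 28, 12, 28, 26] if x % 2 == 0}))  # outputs [8, 12, 26, 28, 44]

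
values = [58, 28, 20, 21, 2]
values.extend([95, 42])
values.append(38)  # [58, 28, 20, 21, 2, 95, 42, 38]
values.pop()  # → 38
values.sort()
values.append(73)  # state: [2, 20, 21, 28, 42, 58, 95, 73]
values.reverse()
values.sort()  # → [2, 20, 21, 28, 42, 58, 73, 95]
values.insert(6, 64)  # [2, 20, 21, 28, 42, 58, 64, 73, 95]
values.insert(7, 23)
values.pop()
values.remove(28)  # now [2, 20, 21, 42, 58, 64, 23, 73]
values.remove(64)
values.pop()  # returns 73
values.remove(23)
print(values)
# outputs [2, 20, 21, 42, 58]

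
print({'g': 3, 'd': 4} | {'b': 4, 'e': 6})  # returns {'g': 3, 'd': 4, 'b': 4, 'e': 6}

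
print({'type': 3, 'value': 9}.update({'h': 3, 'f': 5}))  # None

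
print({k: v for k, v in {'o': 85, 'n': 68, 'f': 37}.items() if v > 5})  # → {'o': 85, 'n': 68, 'f': 37}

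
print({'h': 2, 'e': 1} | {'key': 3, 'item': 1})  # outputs {'h': 2, 'e': 1, 'key': 3, 'item': 1}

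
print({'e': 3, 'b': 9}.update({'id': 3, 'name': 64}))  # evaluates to None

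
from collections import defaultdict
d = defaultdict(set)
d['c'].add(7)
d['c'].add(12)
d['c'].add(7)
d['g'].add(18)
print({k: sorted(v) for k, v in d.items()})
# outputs {'c': [7, 12], 'g': [18]}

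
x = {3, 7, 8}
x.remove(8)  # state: {3, 7}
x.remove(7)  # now {3}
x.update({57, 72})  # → {3, 57, 72}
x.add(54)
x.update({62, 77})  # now {3, 54, 57, 62, 72, 77}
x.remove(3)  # {54, 57, 62, 72, 77}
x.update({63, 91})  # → {54, 57, 62, 63, 72, 77, 91}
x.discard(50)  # {54, 57, 62, 63, 72, 77, 91}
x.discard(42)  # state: {54, 57, 62, 63, 72, 77, 91}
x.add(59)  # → {54, 57, 59, 62, 63, 72, 77, 91}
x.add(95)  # {54, 57, 59, 62, 63, 72, 77, 91, 95}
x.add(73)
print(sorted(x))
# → [54, 57, 59, 62, 63, 72, 73, 77, 91, 95]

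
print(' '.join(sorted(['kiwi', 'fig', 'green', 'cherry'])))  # cherry fig green kiwi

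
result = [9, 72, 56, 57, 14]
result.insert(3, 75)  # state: [9, 72, 56, 75, 57, 14]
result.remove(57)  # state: [9, 72, 56, 75, 14]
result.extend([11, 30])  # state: [9, 72, 56, 75, 14, 11, 30]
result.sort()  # [9, 11, 14, 30, 56, 72, 75]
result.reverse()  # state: [75, 72, 56, 30, 14, 11, 9]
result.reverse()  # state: [9, 11, 14, 30, 56, 72, 75]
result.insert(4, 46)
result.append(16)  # [9, 11, 14, 30, 46, 56, 72, 75, 16]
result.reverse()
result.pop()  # 9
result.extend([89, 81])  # [16, 75, 72, 56, 46, 30, 14, 11, 89, 81]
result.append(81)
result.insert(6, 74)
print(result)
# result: [16, 75, 72, 56, 46, 30, 74, 14, 11, 89, 81, 81]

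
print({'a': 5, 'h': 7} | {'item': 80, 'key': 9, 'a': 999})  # {'a': 999, 'h': 7, 'item': 80, 'key': 9}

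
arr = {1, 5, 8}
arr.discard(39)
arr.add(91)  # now {1, 5, 8, 91}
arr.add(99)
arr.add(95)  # {1, 5, 8, 91, 95, 99}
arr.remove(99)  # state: {1, 5, 8, 91, 95}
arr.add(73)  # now {1, 5, 8, 73, 91, 95}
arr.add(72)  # {1, 5, 8, 72, 73, 91, 95}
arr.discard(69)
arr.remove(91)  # {1, 5, 8, 72, 73, 95}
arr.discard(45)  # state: {1, 5, 8, 72, 73, 95}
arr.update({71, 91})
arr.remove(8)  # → {1, 5, 71, 72, 73, 91, 95}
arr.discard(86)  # {1, 5, 71, 72, 73, 91, 95}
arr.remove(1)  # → {5, 71, 72, 73, 91, 95}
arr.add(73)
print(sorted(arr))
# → [5, 71, 72, 73, 91, 95]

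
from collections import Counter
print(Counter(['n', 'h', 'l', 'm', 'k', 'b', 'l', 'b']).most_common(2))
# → [('l', 2), ('b', 2)]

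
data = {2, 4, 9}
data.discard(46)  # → {2, 4, 9}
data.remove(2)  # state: {4, 9}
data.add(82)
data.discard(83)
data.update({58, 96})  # {4, 9, 58, 82, 96}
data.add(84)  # {4, 9, 58, 82, 84, 96}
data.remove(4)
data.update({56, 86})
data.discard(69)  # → {9, 56, 58, 82, 84, 86, 96}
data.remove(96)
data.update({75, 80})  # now {9, 56, 58, 75, 80, 82, 84, 86}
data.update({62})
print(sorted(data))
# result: [9, 56, 58, 62, 75, 80, 82, 84, 86]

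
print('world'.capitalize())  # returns World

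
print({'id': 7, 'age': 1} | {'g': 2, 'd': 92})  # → {'id': 7, 'age': 1, 'g': 2, 'd': 92}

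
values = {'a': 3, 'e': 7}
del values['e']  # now {'a': 3}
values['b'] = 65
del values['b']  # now {'a': 3}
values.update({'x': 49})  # {'a': 3, 'x': 49}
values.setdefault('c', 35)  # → 35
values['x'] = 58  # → {'a': 3, 'x': 58, 'c': 35}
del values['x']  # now {'a': 3, 'c': 35}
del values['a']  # {'c': 35}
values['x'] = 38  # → {'c': 35, 'x': 38}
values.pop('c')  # 35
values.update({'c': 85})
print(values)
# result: {'x': 38, 'c': 85}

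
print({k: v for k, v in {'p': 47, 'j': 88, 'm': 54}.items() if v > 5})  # {'p': 47, 'j': 88, 'm': 54}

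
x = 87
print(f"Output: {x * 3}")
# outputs Output: 261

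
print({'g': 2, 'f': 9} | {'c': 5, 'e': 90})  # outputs {'g': 2, 'f': 9, 'c': 5, 'e': 90}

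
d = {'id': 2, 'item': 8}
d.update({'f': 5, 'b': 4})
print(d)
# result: {'id': 2, 'item': 8, 'f': 5, 'b': 4}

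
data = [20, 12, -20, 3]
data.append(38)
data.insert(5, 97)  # [20, 12, -20, 3, 38, 97]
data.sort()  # [-20, 3, 12, 20, 38, 97]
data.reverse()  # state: [97, 38, 20, 12, 3, -20]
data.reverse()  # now [-20, 3, 12, 20, 38, 97]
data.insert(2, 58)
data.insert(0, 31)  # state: [31, -20, 3, 58, 12, 20, 38, 97]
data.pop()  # 97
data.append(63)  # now [31, -20, 3, 58, 12, 20, 38, 63]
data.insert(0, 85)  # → [85, 31, -20, 3, 58, 12, 20, 38, 63]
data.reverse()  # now [63, 38, 20, 12, 58, 3, -20, 31, 85]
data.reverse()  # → [85, 31, -20, 3, 58, 12, 20, 38, 63]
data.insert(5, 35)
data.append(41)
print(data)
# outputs [85, 31, -20, 3, 58, 35, 12, 20, 38, 63, 41]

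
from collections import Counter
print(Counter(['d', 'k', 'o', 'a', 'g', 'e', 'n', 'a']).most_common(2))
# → [('a', 2), ('d', 1)]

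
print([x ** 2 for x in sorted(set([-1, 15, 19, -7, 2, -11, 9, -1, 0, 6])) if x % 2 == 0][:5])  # [0, 4, 36]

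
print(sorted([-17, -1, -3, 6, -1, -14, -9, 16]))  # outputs [-17, -14, -9, -3, -1, -1, 6, 16]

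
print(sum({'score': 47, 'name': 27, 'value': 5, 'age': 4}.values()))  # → 83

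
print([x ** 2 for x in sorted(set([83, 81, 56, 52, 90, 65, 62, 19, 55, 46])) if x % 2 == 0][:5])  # [2116, 2704, 3136, 3844, 8100]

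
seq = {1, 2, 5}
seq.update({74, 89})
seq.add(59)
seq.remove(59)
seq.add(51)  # {1, 2, 5, 51, 74, 89}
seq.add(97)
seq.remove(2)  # {1, 5, 51, 74, 89, 97}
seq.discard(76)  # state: {1, 5, 51, 74, 89, 97}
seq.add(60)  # {1, 5, 51, 60, 74, 89, 97}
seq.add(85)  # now {1, 5, 51, 60, 74, 85, 89, 97}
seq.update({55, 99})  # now {1, 5, 51, 55, 60, 74, 85, 89, 97, 99}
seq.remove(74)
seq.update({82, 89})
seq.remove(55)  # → {1, 5, 51, 60, 82, 85, 89, 97, 99}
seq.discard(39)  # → {1, 5, 51, 60, 82, 85, 89, 97, 99}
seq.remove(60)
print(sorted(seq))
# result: [1, 5, 51, 82, 85, 89, 97, 99]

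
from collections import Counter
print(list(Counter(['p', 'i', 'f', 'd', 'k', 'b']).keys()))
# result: ['p', 'i', 'f', 'd', 'k', 'b']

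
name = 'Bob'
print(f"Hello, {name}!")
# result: Hello, Bob!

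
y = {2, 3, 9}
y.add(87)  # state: {2, 3, 9, 87}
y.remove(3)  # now {2, 9, 87}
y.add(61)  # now {2, 9, 61, 87}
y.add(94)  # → {2, 9, 61, 87, 94}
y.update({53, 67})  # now {2, 9, 53, 61, 67, 87, 94}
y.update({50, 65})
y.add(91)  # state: {2, 9, 50, 53, 61, 65, 67, 87, 91, 94}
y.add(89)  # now {2, 9, 50, 53, 61, 65, 67, 87, 89, 91, 94}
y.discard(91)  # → {2, 9, 50, 53, 61, 65, 67, 87, 89, 94}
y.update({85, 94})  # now {2, 9, 50, 53, 61, 65, 67, 85, 87, 89, 94}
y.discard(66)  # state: {2, 9, 50, 53, 61, 65, 67, 85, 87, 89, 94}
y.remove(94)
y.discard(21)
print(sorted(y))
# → [2, 9, 50, 53, 61, 65, 67, 85, 87, 89]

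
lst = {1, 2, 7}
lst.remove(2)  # {1, 7}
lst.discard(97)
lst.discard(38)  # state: {1, 7}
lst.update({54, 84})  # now {1, 7, 54, 84}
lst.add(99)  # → {1, 7, 54, 84, 99}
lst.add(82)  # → {1, 7, 54, 82, 84, 99}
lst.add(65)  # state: {1, 7, 54, 65, 82, 84, 99}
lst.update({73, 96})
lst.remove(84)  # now {1, 7, 54, 65, 73, 82, 96, 99}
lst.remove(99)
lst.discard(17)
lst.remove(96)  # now {1, 7, 54, 65, 73, 82}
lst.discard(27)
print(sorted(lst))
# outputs [1, 7, 54, 65, 73, 82]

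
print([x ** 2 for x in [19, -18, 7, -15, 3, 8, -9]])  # [361, 324, 49, 225, 9, 64, 81]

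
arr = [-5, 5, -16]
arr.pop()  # -16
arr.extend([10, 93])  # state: [-5, 5, 10, 93]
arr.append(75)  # [-5, 5, 10, 93, 75]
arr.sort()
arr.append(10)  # [-5, 5, 10, 75, 93, 10]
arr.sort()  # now [-5, 5, 10, 10, 75, 93]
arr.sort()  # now [-5, 5, 10, 10, 75, 93]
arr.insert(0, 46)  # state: [46, -5, 5, 10, 10, 75, 93]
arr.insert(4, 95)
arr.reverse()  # [93, 75, 10, 95, 10, 5, -5, 46]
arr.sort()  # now [-5, 5, 10, 10, 46, 75, 93, 95]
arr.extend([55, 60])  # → [-5, 5, 10, 10, 46, 75, 93, 95, 55, 60]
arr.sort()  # [-5, 5, 10, 10, 46, 55, 60, 75, 93, 95]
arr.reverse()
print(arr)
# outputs [95, 93, 75, 60, 55, 46, 10, 10, 5, -5]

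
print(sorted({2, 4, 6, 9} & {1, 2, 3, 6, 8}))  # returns [2, 6]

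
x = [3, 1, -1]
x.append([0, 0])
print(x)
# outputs [3, 1, -1, [0, 0]]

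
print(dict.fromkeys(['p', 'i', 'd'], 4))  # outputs {'p': 4, 'i': 4, 'd': 4}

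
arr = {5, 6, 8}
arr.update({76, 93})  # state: {5, 6, 8, 76, 93}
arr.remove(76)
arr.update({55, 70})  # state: {5, 6, 8, 55, 70, 93}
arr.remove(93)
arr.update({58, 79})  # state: {5, 6, 8, 55, 58, 70, 79}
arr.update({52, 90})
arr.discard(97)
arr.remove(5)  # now {6, 8, 52, 55, 58, 70, 79, 90}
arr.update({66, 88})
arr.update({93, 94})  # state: {6, 8, 52, 55, 58, 66, 70, 79, 88, 90, 93, 94}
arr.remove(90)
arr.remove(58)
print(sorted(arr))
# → [6, 8, 52, 55, 66, 70, 79, 88, 93, 94]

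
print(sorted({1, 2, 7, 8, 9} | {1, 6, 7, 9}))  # [1, 2, 6, 7, 8, 9]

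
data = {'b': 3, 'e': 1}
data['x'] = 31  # {'b': 3, 'e': 1, 'x': 31}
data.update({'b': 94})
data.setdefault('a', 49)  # 49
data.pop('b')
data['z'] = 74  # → {'e': 1, 'x': 31, 'a': 49, 'z': 74}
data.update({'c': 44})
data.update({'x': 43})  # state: {'e': 1, 'x': 43, 'a': 49, 'z': 74, 'c': 44}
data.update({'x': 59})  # {'e': 1, 'x': 59, 'a': 49, 'z': 74, 'c': 44}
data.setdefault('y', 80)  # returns 80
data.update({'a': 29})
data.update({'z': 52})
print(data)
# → {'e': 1, 'x': 59, 'a': 29, 'z': 52, 'c': 44, 'y': 80}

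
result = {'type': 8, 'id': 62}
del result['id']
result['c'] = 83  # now {'type': 8, 'c': 83}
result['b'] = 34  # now {'type': 8, 'c': 83, 'b': 34}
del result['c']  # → {'type': 8, 'b': 34}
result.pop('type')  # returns 8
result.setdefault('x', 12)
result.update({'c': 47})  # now {'b': 34, 'x': 12, 'c': 47}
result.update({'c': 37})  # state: {'b': 34, 'x': 12, 'c': 37}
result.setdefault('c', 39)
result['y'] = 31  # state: {'b': 34, 'x': 12, 'c': 37, 'y': 31}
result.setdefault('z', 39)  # 39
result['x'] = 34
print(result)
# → {'b': 34, 'x': 34, 'c': 37, 'y': 31, 'z': 39}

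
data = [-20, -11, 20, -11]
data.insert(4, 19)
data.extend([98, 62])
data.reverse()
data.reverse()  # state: [-20, -11, 20, -11, 19, 98, 62]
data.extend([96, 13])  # [-20, -11, 20, -11, 19, 98, 62, 96, 13]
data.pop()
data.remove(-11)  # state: [-20, 20, -11, 19, 98, 62, 96]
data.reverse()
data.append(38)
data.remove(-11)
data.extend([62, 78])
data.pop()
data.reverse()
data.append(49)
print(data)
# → [62, 38, -20, 20, 19, 98, 62, 96, 49]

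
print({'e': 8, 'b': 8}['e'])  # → 8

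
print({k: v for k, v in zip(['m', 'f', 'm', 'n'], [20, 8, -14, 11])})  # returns {'m': -14, 'f': 8, 'n': 11}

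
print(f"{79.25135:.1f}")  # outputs 79.3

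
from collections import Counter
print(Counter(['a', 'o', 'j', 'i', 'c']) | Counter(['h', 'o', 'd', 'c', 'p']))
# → Counter({'a': 1, 'o': 1, 'j': 1, 'i': 1, 'c': 1, 'h': 1, 'd': 1, 'p': 1})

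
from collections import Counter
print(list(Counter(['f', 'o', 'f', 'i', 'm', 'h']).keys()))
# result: ['f', 'o', 'i', 'm', 'h']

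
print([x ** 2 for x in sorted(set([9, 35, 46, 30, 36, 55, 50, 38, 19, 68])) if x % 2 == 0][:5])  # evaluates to [900, 1296, 1444, 2116, 2500]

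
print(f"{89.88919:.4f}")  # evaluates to 89.8892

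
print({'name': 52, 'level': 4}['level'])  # 4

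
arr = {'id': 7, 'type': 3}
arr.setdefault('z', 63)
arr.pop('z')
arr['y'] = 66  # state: {'id': 7, 'type': 3, 'y': 66}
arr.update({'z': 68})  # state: {'id': 7, 'type': 3, 'y': 66, 'z': 68}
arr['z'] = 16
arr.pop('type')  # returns 3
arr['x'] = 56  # {'id': 7, 'y': 66, 'z': 16, 'x': 56}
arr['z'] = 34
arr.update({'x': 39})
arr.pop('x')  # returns 39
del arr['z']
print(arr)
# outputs {'id': 7, 'y': 66}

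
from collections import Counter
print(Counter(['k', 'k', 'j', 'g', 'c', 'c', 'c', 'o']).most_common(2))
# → [('c', 3), ('k', 2)]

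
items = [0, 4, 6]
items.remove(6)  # [0, 4]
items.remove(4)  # [0]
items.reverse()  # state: [0]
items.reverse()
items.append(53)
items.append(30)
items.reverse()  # [30, 53, 0]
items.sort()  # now [0, 30, 53]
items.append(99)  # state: [0, 30, 53, 99]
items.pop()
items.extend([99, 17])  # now [0, 30, 53, 99, 17]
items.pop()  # 17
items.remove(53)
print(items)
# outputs [0, 30, 99]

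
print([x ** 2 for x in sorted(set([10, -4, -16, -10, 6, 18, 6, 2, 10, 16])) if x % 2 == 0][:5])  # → [256, 100, 16, 4, 36]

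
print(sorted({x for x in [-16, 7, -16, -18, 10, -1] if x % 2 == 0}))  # [-18, -16, 10]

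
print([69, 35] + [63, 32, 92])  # [69, 35, 63, 32, 92]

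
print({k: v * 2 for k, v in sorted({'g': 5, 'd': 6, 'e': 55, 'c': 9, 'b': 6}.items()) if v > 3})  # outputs {'b': 12, 'c': 18, 'd': 12, 'e': 110, 'g': 10}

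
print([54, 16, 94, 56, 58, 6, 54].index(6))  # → 5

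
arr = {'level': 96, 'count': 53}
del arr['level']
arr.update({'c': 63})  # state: {'count': 53, 'c': 63}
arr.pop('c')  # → 63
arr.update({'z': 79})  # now {'count': 53, 'z': 79}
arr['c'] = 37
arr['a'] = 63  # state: {'count': 53, 'z': 79, 'c': 37, 'a': 63}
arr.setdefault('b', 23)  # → 23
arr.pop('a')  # 63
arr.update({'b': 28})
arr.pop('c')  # 37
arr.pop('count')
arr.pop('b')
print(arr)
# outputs {'z': 79}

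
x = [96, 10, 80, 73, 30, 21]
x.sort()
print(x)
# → [10, 21, 30, 73, 80, 96]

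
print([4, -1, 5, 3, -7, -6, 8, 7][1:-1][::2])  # [-1, 3, -6]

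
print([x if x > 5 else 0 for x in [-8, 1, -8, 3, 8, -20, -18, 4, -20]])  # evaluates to [0, 0, 0, 0, 8, 0, 0, 0, 0]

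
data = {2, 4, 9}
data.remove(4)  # {2, 9}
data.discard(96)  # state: {2, 9}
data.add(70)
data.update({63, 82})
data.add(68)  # {2, 9, 63, 68, 70, 82}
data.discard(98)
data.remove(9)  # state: {2, 63, 68, 70, 82}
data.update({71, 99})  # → {2, 63, 68, 70, 71, 82, 99}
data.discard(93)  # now {2, 63, 68, 70, 71, 82, 99}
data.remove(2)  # {63, 68, 70, 71, 82, 99}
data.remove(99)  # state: {63, 68, 70, 71, 82}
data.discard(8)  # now {63, 68, 70, 71, 82}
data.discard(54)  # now {63, 68, 70, 71, 82}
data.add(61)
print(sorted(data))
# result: [61, 63, 68, 70, 71, 82]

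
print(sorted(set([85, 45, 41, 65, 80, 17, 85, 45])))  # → [17, 41, 45, 65, 80, 85]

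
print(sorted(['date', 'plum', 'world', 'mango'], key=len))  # ['date', 'plum', 'world', 'mango']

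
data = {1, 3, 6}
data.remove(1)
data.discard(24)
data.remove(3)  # {6}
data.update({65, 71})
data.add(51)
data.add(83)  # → {6, 51, 65, 71, 83}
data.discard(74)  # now {6, 51, 65, 71, 83}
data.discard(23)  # {6, 51, 65, 71, 83}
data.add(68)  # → {6, 51, 65, 68, 71, 83}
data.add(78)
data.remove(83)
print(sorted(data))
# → [6, 51, 65, 68, 71, 78]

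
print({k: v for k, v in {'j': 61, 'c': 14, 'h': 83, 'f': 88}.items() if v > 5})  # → {'j': 61, 'c': 14, 'h': 83, 'f': 88}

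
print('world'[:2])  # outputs wo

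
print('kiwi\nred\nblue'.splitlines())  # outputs ['kiwi', 'red', 'blue']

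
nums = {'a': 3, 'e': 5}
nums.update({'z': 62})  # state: {'a': 3, 'e': 5, 'z': 62}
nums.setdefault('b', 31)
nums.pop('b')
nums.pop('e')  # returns 5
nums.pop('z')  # 62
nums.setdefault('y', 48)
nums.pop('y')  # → 48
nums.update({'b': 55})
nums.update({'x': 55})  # {'a': 3, 'b': 55, 'x': 55}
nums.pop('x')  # 55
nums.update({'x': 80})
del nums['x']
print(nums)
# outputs {'a': 3, 'b': 55}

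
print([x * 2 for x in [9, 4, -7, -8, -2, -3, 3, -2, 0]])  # [18, 8, -14, -16, -4, -6, 6, -4, 0]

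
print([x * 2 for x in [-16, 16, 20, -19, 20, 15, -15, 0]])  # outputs [-32, 32, 40, -38, 40, 30, -30, 0]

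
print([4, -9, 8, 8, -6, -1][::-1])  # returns [-1, -6, 8, 8, -9, 4]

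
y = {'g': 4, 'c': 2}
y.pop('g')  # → 4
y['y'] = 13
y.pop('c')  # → 2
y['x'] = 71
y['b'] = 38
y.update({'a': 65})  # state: {'y': 13, 'x': 71, 'b': 38, 'a': 65}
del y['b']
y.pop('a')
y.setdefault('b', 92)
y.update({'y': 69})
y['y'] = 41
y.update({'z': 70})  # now {'y': 41, 'x': 71, 'b': 92, 'z': 70}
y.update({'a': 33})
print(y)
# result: {'y': 41, 'x': 71, 'b': 92, 'z': 70, 'a': 33}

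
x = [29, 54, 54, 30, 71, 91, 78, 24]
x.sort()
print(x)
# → [24, 29, 30, 54, 54, 71, 78, 91]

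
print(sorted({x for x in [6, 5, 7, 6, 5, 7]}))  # [5, 6, 7]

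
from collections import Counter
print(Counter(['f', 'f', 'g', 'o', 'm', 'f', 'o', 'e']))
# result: Counter({'f': 3, 'o': 2, 'g': 1, 'm': 1, 'e': 1})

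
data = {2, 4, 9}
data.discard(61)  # {2, 4, 9}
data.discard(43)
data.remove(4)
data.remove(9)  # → {2}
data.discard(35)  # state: {2}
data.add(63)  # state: {2, 63}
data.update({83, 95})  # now {2, 63, 83, 95}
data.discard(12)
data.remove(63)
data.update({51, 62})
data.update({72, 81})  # {2, 51, 62, 72, 81, 83, 95}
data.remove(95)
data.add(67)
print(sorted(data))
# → [2, 51, 62, 67, 72, 81, 83]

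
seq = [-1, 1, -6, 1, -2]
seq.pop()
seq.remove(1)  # [-1, -6, 1]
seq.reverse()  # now [1, -6, -1]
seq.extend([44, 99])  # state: [1, -6, -1, 44, 99]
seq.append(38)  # [1, -6, -1, 44, 99, 38]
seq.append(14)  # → [1, -6, -1, 44, 99, 38, 14]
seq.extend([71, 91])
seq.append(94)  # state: [1, -6, -1, 44, 99, 38, 14, 71, 91, 94]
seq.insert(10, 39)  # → [1, -6, -1, 44, 99, 38, 14, 71, 91, 94, 39]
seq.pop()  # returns 39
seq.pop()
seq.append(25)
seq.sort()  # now [-6, -1, 1, 14, 25, 38, 44, 71, 91, 99]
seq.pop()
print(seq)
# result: [-6, -1, 1, 14, 25, 38, 44, 71, 91]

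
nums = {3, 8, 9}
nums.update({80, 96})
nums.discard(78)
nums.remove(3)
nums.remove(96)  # {8, 9, 80}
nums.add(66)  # {8, 9, 66, 80}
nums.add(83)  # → {8, 9, 66, 80, 83}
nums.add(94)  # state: {8, 9, 66, 80, 83, 94}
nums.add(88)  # {8, 9, 66, 80, 83, 88, 94}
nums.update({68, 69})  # {8, 9, 66, 68, 69, 80, 83, 88, 94}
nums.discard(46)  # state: {8, 9, 66, 68, 69, 80, 83, 88, 94}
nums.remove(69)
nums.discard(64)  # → {8, 9, 66, 68, 80, 83, 88, 94}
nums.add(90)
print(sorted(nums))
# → [8, 9, 66, 68, 80, 83, 88, 90, 94]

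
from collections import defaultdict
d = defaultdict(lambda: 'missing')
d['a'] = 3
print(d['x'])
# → missing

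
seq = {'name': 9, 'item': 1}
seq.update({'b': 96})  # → {'name': 9, 'item': 1, 'b': 96}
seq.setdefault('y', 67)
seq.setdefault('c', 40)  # 40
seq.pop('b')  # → 96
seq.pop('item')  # 1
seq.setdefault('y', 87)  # 67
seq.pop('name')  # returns 9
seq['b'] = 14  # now {'y': 67, 'c': 40, 'b': 14}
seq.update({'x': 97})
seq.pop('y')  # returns 67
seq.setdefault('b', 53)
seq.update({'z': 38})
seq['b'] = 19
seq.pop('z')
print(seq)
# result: {'c': 40, 'b': 19, 'x': 97}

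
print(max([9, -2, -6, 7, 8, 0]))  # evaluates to 9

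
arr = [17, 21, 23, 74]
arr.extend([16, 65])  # [17, 21, 23, 74, 16, 65]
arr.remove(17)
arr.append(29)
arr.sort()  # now [16, 21, 23, 29, 65, 74]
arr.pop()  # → 74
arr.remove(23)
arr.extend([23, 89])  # [16, 21, 29, 65, 23, 89]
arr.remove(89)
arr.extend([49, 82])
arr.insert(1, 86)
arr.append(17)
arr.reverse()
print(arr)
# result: [17, 82, 49, 23, 65, 29, 21, 86, 16]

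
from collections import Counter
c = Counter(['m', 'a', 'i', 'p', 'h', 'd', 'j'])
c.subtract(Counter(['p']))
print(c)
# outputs Counter({'m': 1, 'a': 1, 'i': 1, 'h': 1, 'd': 1, 'j': 1, 'p': 0})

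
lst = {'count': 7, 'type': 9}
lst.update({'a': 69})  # {'count': 7, 'type': 9, 'a': 69}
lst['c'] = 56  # {'count': 7, 'type': 9, 'a': 69, 'c': 56}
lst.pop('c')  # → 56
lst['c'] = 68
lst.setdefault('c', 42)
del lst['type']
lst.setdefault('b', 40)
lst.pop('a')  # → 69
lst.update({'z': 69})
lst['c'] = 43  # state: {'count': 7, 'c': 43, 'b': 40, 'z': 69}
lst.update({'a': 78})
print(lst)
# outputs {'count': 7, 'c': 43, 'b': 40, 'z': 69, 'a': 78}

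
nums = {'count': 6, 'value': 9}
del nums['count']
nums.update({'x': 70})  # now {'value': 9, 'x': 70}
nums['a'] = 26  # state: {'value': 9, 'x': 70, 'a': 26}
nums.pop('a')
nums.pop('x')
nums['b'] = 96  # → {'value': 9, 'b': 96}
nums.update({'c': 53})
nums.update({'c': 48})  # {'value': 9, 'b': 96, 'c': 48}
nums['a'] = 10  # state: {'value': 9, 'b': 96, 'c': 48, 'a': 10}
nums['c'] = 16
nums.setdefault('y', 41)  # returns 41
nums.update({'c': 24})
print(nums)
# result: {'value': 9, 'b': 96, 'c': 24, 'a': 10, 'y': 41}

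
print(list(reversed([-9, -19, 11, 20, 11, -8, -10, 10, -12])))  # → [-12, 10, -10, -8, 11, 20, 11, -19, -9]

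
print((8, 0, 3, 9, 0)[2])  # 3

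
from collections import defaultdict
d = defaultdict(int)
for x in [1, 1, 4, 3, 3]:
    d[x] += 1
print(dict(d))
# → {1: 2, 4: 1, 3: 2}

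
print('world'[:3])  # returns wor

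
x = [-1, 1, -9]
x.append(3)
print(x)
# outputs [-1, 1, -9, 3]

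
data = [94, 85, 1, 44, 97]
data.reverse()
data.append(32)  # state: [97, 44, 1, 85, 94, 32]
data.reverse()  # [32, 94, 85, 1, 44, 97]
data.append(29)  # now [32, 94, 85, 1, 44, 97, 29]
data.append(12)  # [32, 94, 85, 1, 44, 97, 29, 12]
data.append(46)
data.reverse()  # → [46, 12, 29, 97, 44, 1, 85, 94, 32]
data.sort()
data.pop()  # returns 97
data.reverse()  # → [94, 85, 46, 44, 32, 29, 12, 1]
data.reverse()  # [1, 12, 29, 32, 44, 46, 85, 94]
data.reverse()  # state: [94, 85, 46, 44, 32, 29, 12, 1]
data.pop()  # 1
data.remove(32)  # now [94, 85, 46, 44, 29, 12]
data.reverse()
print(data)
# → [12, 29, 44, 46, 85, 94]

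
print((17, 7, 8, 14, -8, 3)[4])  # -8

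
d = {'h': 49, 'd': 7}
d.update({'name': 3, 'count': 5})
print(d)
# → {'h': 49, 'd': 7, 'name': 3, 'count': 5}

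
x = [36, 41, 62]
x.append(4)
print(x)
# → [36, 41, 62, 4]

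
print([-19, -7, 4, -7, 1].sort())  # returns None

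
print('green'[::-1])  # neerg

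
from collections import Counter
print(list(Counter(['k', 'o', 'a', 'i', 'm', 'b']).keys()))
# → ['k', 'o', 'a', 'i', 'm', 'b']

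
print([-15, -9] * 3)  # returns [-15, -9, -15, -9, -15, -9]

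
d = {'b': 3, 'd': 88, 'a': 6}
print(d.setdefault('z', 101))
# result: 101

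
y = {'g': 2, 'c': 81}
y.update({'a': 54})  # {'g': 2, 'c': 81, 'a': 54}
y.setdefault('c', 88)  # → 81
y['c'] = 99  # {'g': 2, 'c': 99, 'a': 54}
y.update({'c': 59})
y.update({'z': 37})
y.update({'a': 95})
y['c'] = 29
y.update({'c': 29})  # {'g': 2, 'c': 29, 'a': 95, 'z': 37}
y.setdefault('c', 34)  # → 29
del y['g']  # {'c': 29, 'a': 95, 'z': 37}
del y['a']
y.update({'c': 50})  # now {'c': 50, 'z': 37}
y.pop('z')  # 37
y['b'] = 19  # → {'c': 50, 'b': 19}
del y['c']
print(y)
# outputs {'b': 19}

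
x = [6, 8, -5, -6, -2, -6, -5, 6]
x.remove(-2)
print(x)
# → [6, 8, -5, -6, -6, -5, 6]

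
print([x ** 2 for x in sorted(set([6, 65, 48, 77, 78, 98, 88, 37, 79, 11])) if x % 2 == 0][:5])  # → [36, 2304, 6084, 7744, 9604]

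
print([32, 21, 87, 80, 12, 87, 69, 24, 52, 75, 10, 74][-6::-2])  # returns [69, 12, 87, 32]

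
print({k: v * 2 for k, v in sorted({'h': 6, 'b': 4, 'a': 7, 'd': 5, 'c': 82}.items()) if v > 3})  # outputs {'a': 14, 'b': 8, 'c': 164, 'd': 10, 'h': 12}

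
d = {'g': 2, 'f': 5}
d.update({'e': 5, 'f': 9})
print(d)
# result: {'g': 2, 'f': 9, 'e': 5}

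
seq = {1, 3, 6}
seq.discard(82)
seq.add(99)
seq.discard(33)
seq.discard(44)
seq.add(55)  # {1, 3, 6, 55, 99}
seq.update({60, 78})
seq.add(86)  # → {1, 3, 6, 55, 60, 78, 86, 99}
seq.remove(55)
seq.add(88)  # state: {1, 3, 6, 60, 78, 86, 88, 99}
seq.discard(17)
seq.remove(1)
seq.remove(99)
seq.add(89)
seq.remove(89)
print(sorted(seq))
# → [3, 6, 60, 78, 86, 88]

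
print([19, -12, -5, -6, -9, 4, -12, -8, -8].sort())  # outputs None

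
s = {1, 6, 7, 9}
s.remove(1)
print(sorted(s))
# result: [6, 7, 9]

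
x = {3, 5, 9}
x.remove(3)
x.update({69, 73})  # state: {5, 9, 69, 73}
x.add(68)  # {5, 9, 68, 69, 73}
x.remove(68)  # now {5, 9, 69, 73}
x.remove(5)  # {9, 69, 73}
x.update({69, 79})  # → {9, 69, 73, 79}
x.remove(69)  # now {9, 73, 79}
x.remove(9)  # {73, 79}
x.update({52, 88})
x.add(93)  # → {52, 73, 79, 88, 93}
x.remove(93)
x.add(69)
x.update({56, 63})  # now {52, 56, 63, 69, 73, 79, 88}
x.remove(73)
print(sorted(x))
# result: [52, 56, 63, 69, 79, 88]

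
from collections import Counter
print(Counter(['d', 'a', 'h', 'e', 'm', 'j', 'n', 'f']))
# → Counter({'d': 1, 'a': 1, 'h': 1, 'e': 1, 'm': 1, 'j': 1, 'n': 1, 'f': 1})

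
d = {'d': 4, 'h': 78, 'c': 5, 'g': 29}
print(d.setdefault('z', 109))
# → 109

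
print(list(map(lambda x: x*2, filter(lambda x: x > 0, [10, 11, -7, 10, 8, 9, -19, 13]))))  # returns [20, 22, 20, 16, 18, 26]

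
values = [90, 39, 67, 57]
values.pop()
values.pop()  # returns 67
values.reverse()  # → [39, 90]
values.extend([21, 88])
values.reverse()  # [88, 21, 90, 39]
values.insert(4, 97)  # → [88, 21, 90, 39, 97]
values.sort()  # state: [21, 39, 88, 90, 97]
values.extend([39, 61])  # [21, 39, 88, 90, 97, 39, 61]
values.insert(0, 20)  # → [20, 21, 39, 88, 90, 97, 39, 61]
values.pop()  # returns 61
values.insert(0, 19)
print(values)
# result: [19, 20, 21, 39, 88, 90, 97, 39]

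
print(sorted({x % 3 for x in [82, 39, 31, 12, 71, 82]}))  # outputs [0, 1, 2]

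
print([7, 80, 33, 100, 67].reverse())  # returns None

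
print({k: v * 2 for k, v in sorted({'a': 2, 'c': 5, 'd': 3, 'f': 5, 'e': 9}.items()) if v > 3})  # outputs {'c': 10, 'e': 18, 'f': 10}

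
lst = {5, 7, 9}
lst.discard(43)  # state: {5, 7, 9}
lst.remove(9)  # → {5, 7}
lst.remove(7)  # {5}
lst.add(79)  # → {5, 79}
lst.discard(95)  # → {5, 79}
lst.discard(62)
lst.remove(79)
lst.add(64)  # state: {5, 64}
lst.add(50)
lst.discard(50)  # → {5, 64}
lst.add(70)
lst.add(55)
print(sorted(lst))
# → [5, 55, 64, 70]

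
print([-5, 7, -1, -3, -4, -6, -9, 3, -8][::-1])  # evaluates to [-8, 3, -9, -6, -4, -3, -1, 7, -5]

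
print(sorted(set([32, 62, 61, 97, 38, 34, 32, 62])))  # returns [32, 34, 38, 61, 62, 97]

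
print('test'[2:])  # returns st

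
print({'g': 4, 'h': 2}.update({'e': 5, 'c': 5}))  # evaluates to None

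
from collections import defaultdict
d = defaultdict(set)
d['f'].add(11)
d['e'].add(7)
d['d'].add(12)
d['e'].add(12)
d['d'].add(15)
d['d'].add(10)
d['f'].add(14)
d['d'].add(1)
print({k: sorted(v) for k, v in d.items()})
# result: {'f': [11, 14], 'e': [7, 12], 'd': [1, 10, 12, 15]}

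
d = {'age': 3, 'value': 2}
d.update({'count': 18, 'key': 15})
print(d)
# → {'age': 3, 'value': 2, 'count': 18, 'key': 15}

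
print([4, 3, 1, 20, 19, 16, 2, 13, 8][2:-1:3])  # [1, 16]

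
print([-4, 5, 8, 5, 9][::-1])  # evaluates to [9, 5, 8, 5, -4]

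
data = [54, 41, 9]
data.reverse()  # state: [9, 41, 54]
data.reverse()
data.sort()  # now [9, 41, 54]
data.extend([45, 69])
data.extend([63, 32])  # [9, 41, 54, 45, 69, 63, 32]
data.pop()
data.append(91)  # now [9, 41, 54, 45, 69, 63, 91]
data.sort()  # [9, 41, 45, 54, 63, 69, 91]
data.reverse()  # [91, 69, 63, 54, 45, 41, 9]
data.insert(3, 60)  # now [91, 69, 63, 60, 54, 45, 41, 9]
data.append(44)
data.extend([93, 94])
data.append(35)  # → [91, 69, 63, 60, 54, 45, 41, 9, 44, 93, 94, 35]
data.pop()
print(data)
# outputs [91, 69, 63, 60, 54, 45, 41, 9, 44, 93, 94]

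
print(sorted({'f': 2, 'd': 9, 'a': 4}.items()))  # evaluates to [('a', 4), ('d', 9), ('f', 2)]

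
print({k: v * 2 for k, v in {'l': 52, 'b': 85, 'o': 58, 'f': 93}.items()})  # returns {'l': 104, 'b': 170, 'o': 116, 'f': 186}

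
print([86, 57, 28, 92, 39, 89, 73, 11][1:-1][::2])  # [57, 92, 89]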